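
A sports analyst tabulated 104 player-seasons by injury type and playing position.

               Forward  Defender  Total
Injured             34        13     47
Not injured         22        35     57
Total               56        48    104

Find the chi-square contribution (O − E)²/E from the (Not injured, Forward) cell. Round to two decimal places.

Row total (Not injured) = 57; column total (Forward) = 56; N = 104.
Expected count E = 57 × 56 / 104 = 30.692.
Contribution = (O − E)²/E = (22 − 30.692)² / 30.692 = 2.46.

2.46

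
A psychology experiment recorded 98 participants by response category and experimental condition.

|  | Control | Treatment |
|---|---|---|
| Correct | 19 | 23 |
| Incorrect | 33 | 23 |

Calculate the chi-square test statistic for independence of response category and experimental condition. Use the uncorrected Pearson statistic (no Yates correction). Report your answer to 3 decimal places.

Row totals: 42, 56. Column totals: 52, 46. Grand total N = 98.
Expected counts (row total × column total / N):
  Correct, Control: 42×52/98 = 22.2857
  Correct, Treatment: 42×46/98 = 19.7143
  Incorrect, Control: 56×52/98 = 29.7143
  Incorrect, Treatment: 56×46/98 = 26.2857
Contributions (O − E)²/E:
  (19 − 22.2857)²/22.2857 = 0.4844
  (23 − 19.7143)²/19.7143 = 0.5476
  (33 − 29.7143)²/29.7143 = 0.3633
  (23 − 26.2857)²/26.2857 = 0.4107
χ² = 0.4844 + 0.5476 + 0.3633 + 0.4107 = 1.806

1.806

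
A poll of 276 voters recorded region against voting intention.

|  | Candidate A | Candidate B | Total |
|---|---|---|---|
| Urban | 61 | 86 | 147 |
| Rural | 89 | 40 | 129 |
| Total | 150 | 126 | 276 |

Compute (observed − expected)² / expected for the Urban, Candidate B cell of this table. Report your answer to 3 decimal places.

Row total (Urban) = 147; column total (Candidate B) = 126; N = 276.
Expected count E = 147 × 126 / 276 = 67.1087.
Contribution = (O − E)²/E = (86 − 67.1087)² / 67.1087 = 5.318.

5.318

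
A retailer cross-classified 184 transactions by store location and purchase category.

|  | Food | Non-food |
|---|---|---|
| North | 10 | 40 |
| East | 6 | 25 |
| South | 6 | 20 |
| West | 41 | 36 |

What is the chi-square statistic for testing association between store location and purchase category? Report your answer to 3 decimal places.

21.347

Row totals: 50, 31, 26, 77. Column totals: 63, 121. Grand total N = 184.
Expected counts (row total × column total / N):
  North, Food: 50×63/184 = 17.1196
  North, Non-food: 50×121/184 = 32.8804
  East, Food: 31×63/184 = 10.6141
  East, Non-food: 31×121/184 = 20.3859
  South, Food: 26×63/184 = 8.9022
  South, Non-food: 26×121/184 = 17.0978
  West, Food: 77×63/184 = 26.3641
  West, Non-food: 77×121/184 = 50.6359
Contributions (O − E)²/E:
  (10 − 17.1196)²/17.1196 = 2.9609
  (40 − 32.8804)²/32.8804 = 1.5416
  (6 − 10.6141)²/10.6141 = 2.0058
  (25 − 20.3859)²/20.3859 = 1.0443
  (6 − 8.9022)²/8.9022 = 0.9461
  (20 − 17.0978)²/17.0978 = 0.4926
  (41 − 26.3641)²/26.3641 = 8.1250
  (36 − 50.6359)²/50.6359 = 4.2304
χ² = 2.9609 + 1.5416 + 2.0058 + 1.0443 + 0.9461 + 0.4926 + 8.1250 + 4.2304 = 21.347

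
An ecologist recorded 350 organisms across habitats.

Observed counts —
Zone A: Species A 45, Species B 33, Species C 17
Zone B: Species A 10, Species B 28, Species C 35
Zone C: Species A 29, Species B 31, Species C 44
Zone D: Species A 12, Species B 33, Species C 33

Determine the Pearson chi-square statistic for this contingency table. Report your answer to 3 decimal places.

Row totals: 95, 73, 104, 78. Column totals: 96, 125, 129. Grand total N = 350.
Expected counts (row total × column total / N):
  Zone A, Species A: 95×96/350 = 26.0571
  Zone A, Species B: 95×125/350 = 33.9286
  Zone A, Species C: 95×129/350 = 35.0143
  Zone B, Species A: 73×96/350 = 20.0229
  Zone B, Species B: 73×125/350 = 26.0714
  Zone B, Species C: 73×129/350 = 26.9057
  Zone C, Species A: 104×96/350 = 28.5257
  Zone C, Species B: 104×125/350 = 37.1429
  Zone C, Species C: 104×129/350 = 38.3314
  Zone D, Species A: 78×96/350 = 21.3943
  Zone D, Species B: 78×125/350 = 27.8571
  Zone D, Species C: 78×129/350 = 28.7486
Contributions (O − E)²/E:
  (45 − 26.0571)²/26.0571 = 13.7710
  (33 − 33.9286)²/33.9286 = 0.0254
  (17 − 35.0143)²/35.0143 = 9.2681
  (10 − 20.0229)²/20.0229 = 5.0172
  (28 − 26.0714)²/26.0714 = 0.1427
  (35 − 26.9057)²/26.9057 = 2.4351
  (29 − 28.5257)²/28.5257 = 0.0079
  (31 − 37.1429)²/37.1429 = 1.0159
  (44 − 38.3314)²/38.3314 = 0.8383
  (12 − 21.3943)²/21.3943 = 4.1251
  (33 − 27.8571)²/27.8571 = 0.9495
  (33 − 28.7486)²/28.7486 = 0.6287
χ² = 13.7710 + 0.0254 + 9.2681 + 5.0172 + 0.1427 + 2.4351 + 0.0079 + 1.0159 + 0.8383 + 4.1251 + 0.9495 + 0.6287 = 38.225

38.225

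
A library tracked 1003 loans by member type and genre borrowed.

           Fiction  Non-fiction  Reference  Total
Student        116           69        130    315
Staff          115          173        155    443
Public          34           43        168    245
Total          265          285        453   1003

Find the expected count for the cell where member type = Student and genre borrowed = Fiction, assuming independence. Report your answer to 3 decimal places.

83.225

Row total (Student) = 315; column total (Fiction) = 265; grand total N = 1003.
Expected count = (row total × column total) / N = 315 × 265 / 1003 = 83.225.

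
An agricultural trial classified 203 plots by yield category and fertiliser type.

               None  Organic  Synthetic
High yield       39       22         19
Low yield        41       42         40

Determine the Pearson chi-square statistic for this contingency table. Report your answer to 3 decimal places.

4.885

Row totals: 80, 123. Column totals: 80, 64, 59. Grand total N = 203.
Expected counts (row total × column total / N):
  High yield, None: 80×80/203 = 31.5271
  High yield, Organic: 80×64/203 = 25.2217
  High yield, Synthetic: 80×59/203 = 23.2512
  Low yield, None: 123×80/203 = 48.4729
  Low yield, Organic: 123×64/203 = 38.7783
  Low yield, Synthetic: 123×59/203 = 35.7488
Contributions (O − E)²/E:
  (39 − 31.5271)²/31.5271 = 1.7713
  (22 − 25.2217)²/25.2217 = 0.4115
  (19 − 23.2512)²/23.2512 = 0.7773
  (41 − 48.4729)²/48.4729 = 1.1521
  (42 − 38.7783)²/38.7783 = 0.2677
  (40 − 35.7488)²/35.7488 = 0.5055
χ² = 1.7713 + 0.4115 + 0.7773 + 1.1521 + 0.2677 + 0.5055 = 4.885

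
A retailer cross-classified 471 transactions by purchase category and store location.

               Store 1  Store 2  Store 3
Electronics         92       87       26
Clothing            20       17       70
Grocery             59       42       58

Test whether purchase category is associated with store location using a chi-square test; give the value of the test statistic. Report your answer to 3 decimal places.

91.790

Row totals: 205, 107, 159. Column totals: 171, 146, 154. Grand total N = 471.
Expected counts (row total × column total / N):
  Electronics, Store 1: 205×171/471 = 74.4268
  Electronics, Store 2: 205×146/471 = 63.5456
  Electronics, Store 3: 205×154/471 = 67.0276
  Clothing, Store 1: 107×171/471 = 38.8471
  Clothing, Store 2: 107×146/471 = 33.1677
  Clothing, Store 3: 107×154/471 = 34.9851
  Grocery, Store 1: 159×171/471 = 57.7261
  Grocery, Store 2: 159×146/471 = 49.2866
  Grocery, Store 3: 159×154/471 = 51.9873
Contributions (O − E)²/E:
  (92 − 74.4268)²/74.4268 = 4.1493
  (87 − 63.5456)²/63.5456 = 8.6569
  (26 − 67.0276)²/67.0276 = 25.1130
  (20 − 38.8471)²/38.8471 = 9.1439
  (17 − 33.1677)²/33.1677 = 7.8810
  (70 − 34.9851)²/34.9851 = 35.0447
  (59 − 57.7261)²/57.7261 = 0.0281
  (42 − 49.2866)²/49.2866 = 1.0773
  (58 − 51.9873)²/51.9873 = 0.6954
χ² = 4.1493 + 8.6569 + 25.1130 + 9.1439 + 7.8810 + 35.0447 + 0.0281 + 1.0773 + 0.6954 = 91.790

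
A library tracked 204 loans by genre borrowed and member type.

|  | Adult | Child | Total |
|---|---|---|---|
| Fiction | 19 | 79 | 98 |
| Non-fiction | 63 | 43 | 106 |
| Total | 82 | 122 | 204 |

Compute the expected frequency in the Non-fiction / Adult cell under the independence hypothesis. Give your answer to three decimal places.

42.608

Row total (Non-fiction) = 106; column total (Adult) = 82; grand total N = 204.
Expected count = (row total × column total) / N = 106 × 82 / 204 = 42.608.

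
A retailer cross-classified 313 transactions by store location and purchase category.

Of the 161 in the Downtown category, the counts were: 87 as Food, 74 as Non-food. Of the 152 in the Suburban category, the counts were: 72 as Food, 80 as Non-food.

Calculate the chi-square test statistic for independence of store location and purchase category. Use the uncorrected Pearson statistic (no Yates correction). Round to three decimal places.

1.391

Row totals: 161, 152. Column totals: 159, 154. Grand total N = 313.
Expected counts (row total × column total / N):
  Downtown, Food: 161×159/313 = 81.7859
  Downtown, Non-food: 161×154/313 = 79.2141
  Suburban, Food: 152×159/313 = 77.2141
  Suburban, Non-food: 152×154/313 = 74.7859
Contributions (O − E)²/E:
  (87 − 81.7859)²/81.7859 = 0.3324
  (74 − 79.2141)²/79.2141 = 0.3432
  (72 − 77.2141)²/77.2141 = 0.3521
  (80 − 74.7859)²/74.7859 = 0.3635
χ² = 0.3324 + 0.3432 + 0.3521 + 0.3635 = 1.391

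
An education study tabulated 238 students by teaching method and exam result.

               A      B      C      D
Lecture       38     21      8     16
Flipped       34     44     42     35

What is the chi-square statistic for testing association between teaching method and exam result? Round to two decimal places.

18.47

Row totals: 83, 155. Column totals: 72, 65, 50, 51. Grand total N = 238.
Expected counts (row total × column total / N):
  Lecture, A: 83×72/238 = 25.109
  Lecture, B: 83×65/238 = 22.668
  Lecture, C: 83×50/238 = 17.437
  Lecture, D: 83×51/238 = 17.786
  Flipped, A: 155×72/238 = 46.891
  Flipped, B: 155×65/238 = 42.332
  Flipped, C: 155×50/238 = 32.563
  Flipped, D: 155×51/238 = 33.214
Contributions (O − E)²/E:
  (38 − 25.109)²/25.109 = 6.6183
  (21 − 22.668)²/22.668 = 0.1227
  (8 − 17.437)²/17.437 = 5.1074
  (16 − 17.786)²/17.786 = 0.1793
  (34 − 46.891)²/46.891 = 3.5439
  (44 − 42.332)²/42.332 = 0.0657
  (42 − 32.563)²/32.563 = 2.7349
  (35 − 33.214)²/33.214 = 0.0960
χ² = 6.6183 + 0.1227 + 5.1074 + 0.1793 + 3.5439 + 0.0657 + 2.7349 + 0.0960 = 18.47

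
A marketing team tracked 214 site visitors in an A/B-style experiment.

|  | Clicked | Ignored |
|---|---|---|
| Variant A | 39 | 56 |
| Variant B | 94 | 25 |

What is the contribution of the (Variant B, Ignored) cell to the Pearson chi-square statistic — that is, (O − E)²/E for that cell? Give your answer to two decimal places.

8.92

Row total (Variant B) = 119; column total (Ignored) = 81; N = 214.
Expected count E = 119 × 81 / 214 = 45.042.
Contribution = (O − E)²/E = (25 − 45.042)² / 45.042 = 8.92.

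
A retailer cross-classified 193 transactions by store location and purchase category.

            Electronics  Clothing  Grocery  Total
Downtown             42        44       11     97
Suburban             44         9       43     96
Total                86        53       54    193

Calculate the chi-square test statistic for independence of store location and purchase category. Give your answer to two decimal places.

42.12

Grand total N = 193.
Expected counts (row total × column total / N):
  Downtown, Electronics: 97×86/193 = 43.223
  Downtown, Clothing: 97×53/193 = 26.637
  Downtown, Grocery: 97×54/193 = 27.140
  Suburban, Electronics: 96×86/193 = 42.777
  Suburban, Clothing: 96×53/193 = 26.363
  Suburban, Grocery: 96×54/193 = 26.860
Contributions (O − E)²/E:
  (42 − 43.223)²/43.223 = 0.0346
  (44 − 26.637)²/26.637 = 11.3179
  (11 − 27.140)²/27.140 = 9.5984
  (44 − 42.777)²/42.777 = 0.0350
  (9 − 26.363)²/26.363 = 11.4355
  (43 − 26.860)²/26.860 = 9.6984
χ² = 0.0346 + 11.3179 + 9.5984 + 0.0350 + 11.4355 + 9.6984 = 42.12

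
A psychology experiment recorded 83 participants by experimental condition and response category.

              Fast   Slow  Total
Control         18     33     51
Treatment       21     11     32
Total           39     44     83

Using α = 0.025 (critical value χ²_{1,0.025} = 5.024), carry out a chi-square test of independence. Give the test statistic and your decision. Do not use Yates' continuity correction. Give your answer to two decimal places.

Grand total N = 83.
Expected counts (row total × column total / N):
  Control, Fast: 51×39/83 = 23.964
  Control, Slow: 51×44/83 = 27.036
  Treatment, Fast: 32×39/83 = 15.036
  Treatment, Slow: 32×44/83 = 16.964
Contributions (O − E)²/E:
  (18 − 23.964)²/23.964 = 1.4843
  (33 − 27.036)²/27.036 = 1.3156
  (21 − 15.036)²/15.036 = 2.3656
  (11 − 16.964)²/16.964 = 2.0968
χ² = 1.4843 + 1.3156 + 2.3656 + 2.0968 = 7.26
df = (2−1)(2−1) = 1. Since 7.26 > 5.024, reject the null hypothesis of independence at α = 0.025.

7.26; reject H₀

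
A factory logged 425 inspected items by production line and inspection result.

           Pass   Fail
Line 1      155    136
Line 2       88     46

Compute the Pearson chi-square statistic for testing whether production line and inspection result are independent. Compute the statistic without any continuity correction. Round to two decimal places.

Row totals: 291, 134. Column totals: 243, 182. Grand total N = 425.
Expected counts (row total × column total / N):
  Line 1, Pass: 291×243/425 = 166.384
  Line 1, Fail: 291×182/425 = 124.616
  Line 2, Pass: 134×243/425 = 76.616
  Line 2, Fail: 134×182/425 = 57.384
Contributions (O − E)²/E:
  (155 − 166.384)²/166.384 = 0.7789
  (136 − 124.616)²/124.616 = 1.0400
  (88 − 76.616)²/76.616 = 1.6915
  (46 − 57.384)²/57.384 = 2.2584
χ² = 0.7789 + 1.0400 + 1.6915 + 2.2584 = 5.77

5.77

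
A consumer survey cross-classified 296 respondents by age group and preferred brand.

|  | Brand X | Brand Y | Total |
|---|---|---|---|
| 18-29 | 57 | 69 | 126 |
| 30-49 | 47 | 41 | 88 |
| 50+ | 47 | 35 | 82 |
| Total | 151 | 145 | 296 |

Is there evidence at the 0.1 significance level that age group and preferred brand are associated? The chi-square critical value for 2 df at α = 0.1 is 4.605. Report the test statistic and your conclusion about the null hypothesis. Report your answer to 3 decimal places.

Grand total N = 296.
Expected counts (row total × column total / N):
  18-29, Brand X: 126×151/296 = 64.2770
  18-29, Brand Y: 126×145/296 = 61.7230
  30-49, Brand X: 88×151/296 = 44.8919
  30-49, Brand Y: 88×145/296 = 43.1081
  50+, Brand X: 82×151/296 = 41.8311
  50+, Brand Y: 82×145/296 = 40.1689
Contributions (O − E)²/E:
  (57 − 64.2770)²/64.2770 = 0.8239
  (69 − 61.7230)²/61.7230 = 0.8579
  (47 − 44.8919)²/44.8919 = 0.0990
  (41 − 43.1081)²/43.1081 = 0.1031
  (47 − 41.8311)²/41.8311 = 0.6387
  (35 − 40.1689)²/40.1689 = 0.6651
χ² = 0.8239 + 0.8579 + 0.0990 + 0.1031 + 0.6387 + 0.6651 = 3.188
df = (3−1)(2−1) = 2. Since 3.188 < 4.605, fail to reject the null hypothesis of independence at α = 0.1.

3.188; fail to reject H₀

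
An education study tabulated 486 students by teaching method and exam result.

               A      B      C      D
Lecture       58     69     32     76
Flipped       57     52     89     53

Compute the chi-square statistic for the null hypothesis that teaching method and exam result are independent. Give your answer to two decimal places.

32.86

Row totals: 235, 251. Column totals: 115, 121, 121, 129. Grand total N = 486.
Expected counts (row total × column total / N):
  Lecture, A: 235×115/486 = 55.607
  Lecture, B: 235×121/486 = 58.508
  Lecture, C: 235×121/486 = 58.508
  Lecture, D: 235×129/486 = 62.377
  Flipped, A: 251×115/486 = 59.393
  Flipped, B: 251×121/486 = 62.492
  Flipped, C: 251×121/486 = 62.492
  Flipped, D: 251×129/486 = 66.623
Contributions (O − E)²/E:
  (58 − 55.607)²/55.607 = 0.1030
  (69 − 58.508)²/58.508 = 1.8815
  (32 − 58.508)²/58.508 = 12.0099
  (76 − 62.377)²/62.377 = 2.9752
  (57 − 59.393)²/59.393 = 0.0964
  (52 − 62.492)²/62.492 = 1.7615
  (89 − 62.492)²/62.492 = 11.2442
  (53 − 66.623)²/66.623 = 2.7856
χ² = 0.1030 + 1.8815 + 12.0099 + 2.9752 + 0.0964 + 1.7615 + 11.2442 + 2.7856 = 32.86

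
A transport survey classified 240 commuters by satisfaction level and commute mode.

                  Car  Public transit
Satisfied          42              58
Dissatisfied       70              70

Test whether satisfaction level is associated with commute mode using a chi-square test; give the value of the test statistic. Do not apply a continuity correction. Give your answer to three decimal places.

1.500

Row totals: 100, 140. Column totals: 112, 128. Grand total N = 240.
Expected counts (row total × column total / N):
  Satisfied, Car: 100×112/240 = 46.6667
  Satisfied, Public transit: 100×128/240 = 53.3333
  Dissatisfied, Car: 140×112/240 = 65.3333
  Dissatisfied, Public transit: 140×128/240 = 74.6667
Contributions (O − E)²/E:
  (42 − 46.6667)²/46.6667 = 0.4667
  (58 − 53.3333)²/53.3333 = 0.4083
  (70 − 65.3333)²/65.3333 = 0.3333
  (70 − 74.6667)²/74.6667 = 0.2917
χ² = 0.4667 + 0.4083 + 0.3333 + 0.2917 = 1.500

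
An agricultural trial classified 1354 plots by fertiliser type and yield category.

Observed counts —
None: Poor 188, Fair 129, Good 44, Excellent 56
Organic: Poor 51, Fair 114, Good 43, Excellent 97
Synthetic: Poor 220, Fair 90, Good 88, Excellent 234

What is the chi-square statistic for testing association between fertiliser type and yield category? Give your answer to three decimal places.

Row totals: 417, 305, 632. Column totals: 459, 333, 175, 387. Grand total N = 1354.
Expected counts (row total × column total / N):
  None, Poor: 417×459/1354 = 141.36115
  None, Fair: 417×333/1354 = 102.55613
  None, Good: 417×175/1354 = 53.89586
  None, Excellent: 417×387/1354 = 119.18685
  Organic, Poor: 305×459/1354 = 103.39365
  Organic, Fair: 305×333/1354 = 75.01108
  Organic, Good: 305×175/1354 = 39.42024
  Organic, Excellent: 305×387/1354 = 87.17504
  Synthetic, Poor: 632×459/1354 = 214.24520
  Synthetic, Fair: 632×333/1354 = 155.43279
  Synthetic, Good: 632×175/1354 = 81.68390
  Synthetic, Excellent: 632×387/1354 = 180.63811
Contributions (O − E)²/E:
  (188 − 141.36115)²/141.36115 = 15.3874
  (129 − 102.55613)²/102.55613 = 6.8185
  (44 − 53.89586)²/53.89586 = 1.8170
  (56 − 119.18685)²/119.18685 = 33.4985
  (51 − 103.39365)²/103.39365 = 26.5499
  (114 − 75.01108)²/75.01108 = 20.2655
  (43 − 39.42024)²/39.42024 = 0.3251
  (97 − 87.17504)²/87.17504 = 1.1073
  (220 − 214.24520)²/214.24520 = 0.1546
  (90 − 155.43279)²/155.43279 = 27.5453
  (88 − 81.68390)²/81.68390 = 0.4884
  (234 − 180.63811)²/180.63811 = 15.7635
χ² = 15.3874 + 6.8185 + 1.8170 + 33.4985 + 26.5499 + 20.2655 + 0.3251 + 1.1073 + 0.1546 + 27.5453 + 0.4884 + 15.7635 = 149.721

149.721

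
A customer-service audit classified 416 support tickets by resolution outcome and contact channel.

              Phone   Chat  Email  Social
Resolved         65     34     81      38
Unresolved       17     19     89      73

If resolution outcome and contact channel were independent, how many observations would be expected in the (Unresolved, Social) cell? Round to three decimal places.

Row total (Unresolved) = 198; column total (Social) = 111; grand total N = 416.
Expected count = (row total × column total) / N = 198 × 111 / 416 = 52.832.

52.832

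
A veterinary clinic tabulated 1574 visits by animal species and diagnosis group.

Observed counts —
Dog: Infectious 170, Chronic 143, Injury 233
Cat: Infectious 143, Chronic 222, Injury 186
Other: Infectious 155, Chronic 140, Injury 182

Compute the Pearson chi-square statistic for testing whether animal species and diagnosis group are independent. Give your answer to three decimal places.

28.532

Row totals: 546, 551, 477. Column totals: 468, 505, 601. Grand total N = 1574.
Expected counts (row total × column total / N):
  Dog, Infectious: 546×468/1574 = 162.3431
  Dog, Chronic: 546×505/1574 = 175.1779
  Dog, Injury: 546×601/1574 = 208.4790
  Cat, Infectious: 551×468/1574 = 163.8297
  Cat, Chronic: 551×505/1574 = 176.7821
  Cat, Injury: 551×601/1574 = 210.3882
  Other, Infectious: 477×468/1574 = 141.8272
  Other, Chronic: 477×505/1574 = 153.0400
  Other, Injury: 477×601/1574 = 182.1328
Contributions (O − E)²/E:
  (170 − 162.3431)²/162.3431 = 0.3611
  (143 − 175.1779)²/175.1779 = 5.9107
  (233 − 208.4790)²/208.4790 = 2.8841
  (143 − 163.8297)²/163.8297 = 2.6483
  (222 − 176.7821)²/176.7821 = 11.5660
  (186 − 210.3882)²/210.3882 = 2.8271
  (155 − 141.8272)²/141.8272 = 1.2235
  (140 − 153.0400)²/153.0400 = 1.1111
  (182 − 182.1328)²/182.1328 = 0.0001
χ² = 0.3611 + 5.9107 + 2.8841 + 2.6483 + 11.5660 + 2.8271 + 1.2235 + 1.1111 + 0.0001 = 28.532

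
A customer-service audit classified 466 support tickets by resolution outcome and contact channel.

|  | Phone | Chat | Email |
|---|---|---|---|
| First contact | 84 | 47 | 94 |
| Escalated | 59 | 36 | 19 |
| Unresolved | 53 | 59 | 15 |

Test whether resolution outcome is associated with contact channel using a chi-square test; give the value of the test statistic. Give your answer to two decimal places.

54.17

Row totals: 225, 114, 127. Column totals: 196, 142, 128. Grand total N = 466.
Expected counts (row total × column total / N):
  First contact, Phone: 225×196/466 = 94.635
  First contact, Chat: 225×142/466 = 68.562
  First contact, Email: 225×128/466 = 61.803
  Escalated, Phone: 114×196/466 = 47.948
  Escalated, Chat: 114×142/466 = 34.738
  Escalated, Email: 114×128/466 = 31.313
  Unresolved, Phone: 127×196/466 = 53.416
  Unresolved, Chat: 127×142/466 = 38.700
  Unresolved, Email: 127×128/466 = 34.884
Contributions (O − E)²/E:
  (84 − 94.635)²/94.635 = 1.1952
  (47 − 68.562)²/68.562 = 6.7810
  (94 − 61.803)²/61.803 = 16.7734
  (59 − 47.948)²/47.948 = 2.5475
  (36 − 34.738)²/34.738 = 0.0458
  (19 − 31.313)²/31.313 = 4.8418
  (53 − 53.416)²/53.416 = 0.0032
  (59 − 38.700)²/38.700 = 10.6483
  (15 − 34.884)²/34.884 = 11.3339
χ² = 1.1952 + 6.7810 + 16.7734 + 2.5475 + 0.0458 + 4.8418 + 0.0032 + 10.6483 + 11.3339 = 54.17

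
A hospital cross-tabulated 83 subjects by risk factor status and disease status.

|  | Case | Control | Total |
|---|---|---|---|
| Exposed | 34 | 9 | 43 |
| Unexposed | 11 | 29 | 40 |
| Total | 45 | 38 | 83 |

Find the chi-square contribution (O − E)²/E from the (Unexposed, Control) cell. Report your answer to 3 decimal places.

Row total (Unexposed) = 40; column total (Control) = 38; N = 83.
Expected count E = 40 × 38 / 83 = 18.3133.
Contribution = (O − E)²/E = (29 − 18.3133)² / 18.3133 = 6.236.

6.236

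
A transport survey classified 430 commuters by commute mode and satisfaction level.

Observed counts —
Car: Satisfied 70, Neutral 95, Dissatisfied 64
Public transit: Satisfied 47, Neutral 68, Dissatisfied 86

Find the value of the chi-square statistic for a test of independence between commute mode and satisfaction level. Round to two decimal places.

Row totals: 229, 201. Column totals: 117, 163, 150. Grand total N = 430.
Expected counts (row total × column total / N):
  Car, Satisfied: 229×117/430 = 62.309
  Car, Neutral: 229×163/430 = 86.807
  Car, Dissatisfied: 229×150/430 = 79.884
  Public transit, Satisfied: 201×117/430 = 54.691
  Public transit, Neutral: 201×163/430 = 76.193
  Public transit, Dissatisfied: 201×150/430 = 70.116
Contributions (O − E)²/E:
  (70 − 62.309)²/62.309 = 0.9493
  (95 − 86.807)²/86.807 = 0.7733
  (64 − 79.884)²/79.884 = 3.1583
  (47 − 54.691)²/54.691 = 1.0816
  (68 − 76.193)²/76.193 = 0.8810
  (86 − 70.116)²/70.116 = 3.5983
χ² = 0.9493 + 0.7733 + 3.1583 + 1.0816 + 0.8810 + 3.5983 = 10.44

10.44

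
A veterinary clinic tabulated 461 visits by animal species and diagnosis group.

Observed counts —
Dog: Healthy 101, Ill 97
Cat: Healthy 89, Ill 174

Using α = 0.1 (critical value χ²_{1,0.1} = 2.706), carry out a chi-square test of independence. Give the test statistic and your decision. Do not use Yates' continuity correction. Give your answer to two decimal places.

13.74; reject H₀

Row totals: 198, 263. Column totals: 190, 271. Grand total N = 461.
Expected counts (row total × column total / N):
  Dog, Healthy: 198×190/461 = 81.605
  Dog, Ill: 198×271/461 = 116.395
  Cat, Healthy: 263×190/461 = 108.395
  Cat, Ill: 263×271/461 = 154.605
Contributions (O − E)²/E:
  (101 − 81.605)²/81.605 = 4.6096
  (97 − 116.395)²/116.395 = 3.2318
  (89 − 108.395)²/108.395 = 3.4703
  (174 − 154.605)²/154.605 = 2.4331
χ² = 4.6096 + 3.2318 + 3.4703 + 2.4331 = 13.74
df = (2−1)(2−1) = 1. Since 13.74 > 2.706, reject the null hypothesis of independence at α = 0.1.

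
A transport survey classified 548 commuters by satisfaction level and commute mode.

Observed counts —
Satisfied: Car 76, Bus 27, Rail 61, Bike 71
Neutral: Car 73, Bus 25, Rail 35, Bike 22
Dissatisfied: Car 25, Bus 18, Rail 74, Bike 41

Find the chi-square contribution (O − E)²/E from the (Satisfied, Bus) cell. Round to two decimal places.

0.30

Row total (Satisfied) = 235; column total (Bus) = 70; N = 548.
Expected count E = 235 × 70 / 548 = 30.018.
Contribution = (O − E)²/E = (27 − 30.018)² / 30.018 = 0.30.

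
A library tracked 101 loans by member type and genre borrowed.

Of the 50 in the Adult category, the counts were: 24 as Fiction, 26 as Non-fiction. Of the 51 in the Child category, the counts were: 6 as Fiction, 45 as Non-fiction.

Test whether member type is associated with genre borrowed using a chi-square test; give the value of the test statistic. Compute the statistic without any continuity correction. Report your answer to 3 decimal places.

15.876

Row totals: 50, 51. Column totals: 30, 71. Grand total N = 101.
Expected counts (row total × column total / N):
  Adult, Fiction: 50×30/101 = 14.851485
  Adult, Non-fiction: 50×71/101 = 35.148515
  Child, Fiction: 51×30/101 = 15.148515
  Child, Non-fiction: 51×71/101 = 35.851485
Contributions (O − E)²/E:
  (24 − 14.851485)²/14.851485 = 5.6355
  (26 − 35.148515)²/35.148515 = 2.3812
  (6 − 15.148515)²/15.148515 = 5.5250
  (45 − 35.851485)²/35.851485 = 2.3345
χ² = 5.6355 + 2.3812 + 5.5250 + 2.3345 = 15.876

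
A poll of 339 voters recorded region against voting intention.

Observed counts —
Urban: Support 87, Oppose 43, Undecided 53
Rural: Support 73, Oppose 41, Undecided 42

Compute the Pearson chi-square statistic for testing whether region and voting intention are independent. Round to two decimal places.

Row totals: 183, 156. Column totals: 160, 84, 95. Grand total N = 339.
Expected counts (row total × column total / N):
  Urban, Support: 183×160/339 = 86.372
  Urban, Oppose: 183×84/339 = 45.345
  Urban, Undecided: 183×95/339 = 51.283
  Rural, Support: 156×160/339 = 73.628
  Rural, Oppose: 156×84/339 = 38.655
  Rural, Undecided: 156×95/339 = 43.717
Contributions (O − E)²/E:
  (87 − 86.372)²/86.372 = 0.0046
  (43 − 45.345)²/45.345 = 0.1213
  (53 − 51.283)²/51.283 = 0.0575
  (73 − 73.628)²/73.628 = 0.0054
  (41 − 38.655)²/38.655 = 0.1423
  (42 − 43.717)²/43.717 = 0.0674
χ² = 0.0046 + 0.1213 + 0.0575 + 0.0054 + 0.1423 + 0.0674 = 0.40

0.40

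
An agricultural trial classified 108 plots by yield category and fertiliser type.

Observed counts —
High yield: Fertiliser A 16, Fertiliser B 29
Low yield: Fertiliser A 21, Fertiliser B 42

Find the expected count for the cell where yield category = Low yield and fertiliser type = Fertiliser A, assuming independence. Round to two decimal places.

Row total (Low yield) = 63; column total (Fertiliser A) = 37; grand total N = 108.
Expected count = (row total × column total) / N = 63 × 37 / 108 = 21.58.

21.58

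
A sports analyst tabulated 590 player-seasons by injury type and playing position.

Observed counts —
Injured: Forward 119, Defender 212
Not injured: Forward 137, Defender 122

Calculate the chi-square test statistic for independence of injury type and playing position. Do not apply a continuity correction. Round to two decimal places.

Row totals: 331, 259. Column totals: 256, 334. Grand total N = 590.
Expected counts (row total × column total / N):
  Injured, Forward: 331×256/590 = 143.620
  Injured, Defender: 331×334/590 = 187.380
  Not injured, Forward: 259×256/590 = 112.380
  Not injured, Defender: 259×334/590 = 146.620
Contributions (O − E)²/E:
  (119 − 143.620)²/143.620 = 4.2205
  (212 − 187.380)²/187.380 = 3.2348
  (137 − 112.380)²/112.380 = 5.3937
  (122 − 146.620)²/146.620 = 4.1341
χ² = 4.2205 + 3.2348 + 5.3937 + 4.1341 = 16.98

16.98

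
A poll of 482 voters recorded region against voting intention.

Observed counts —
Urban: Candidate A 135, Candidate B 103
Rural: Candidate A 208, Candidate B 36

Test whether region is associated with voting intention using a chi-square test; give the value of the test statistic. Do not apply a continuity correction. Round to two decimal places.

47.76

Row totals: 238, 244. Column totals: 343, 139. Grand total N = 482.
Expected counts (row total × column total / N):
  Urban, Candidate A: 238×343/482 = 169.365
  Urban, Candidate B: 238×139/482 = 68.635
  Rural, Candidate A: 244×343/482 = 173.635
  Rural, Candidate B: 244×139/482 = 70.365
Contributions (O − E)²/E:
  (135 − 169.365)²/169.365 = 6.9728
  (103 − 68.635)²/68.635 = 17.2063
  (208 − 173.635)²/173.635 = 6.8014
  (36 − 70.365)²/70.365 = 16.7832
χ² = 6.9728 + 17.2063 + 6.8014 + 16.7832 = 47.76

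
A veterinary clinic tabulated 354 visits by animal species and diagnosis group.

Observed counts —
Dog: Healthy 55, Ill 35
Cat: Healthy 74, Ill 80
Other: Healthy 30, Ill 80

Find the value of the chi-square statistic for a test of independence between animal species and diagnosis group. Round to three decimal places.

23.993

Row totals: 90, 154, 110. Column totals: 159, 195. Grand total N = 354.
Expected counts (row total × column total / N):
  Dog, Healthy: 90×159/354 = 40.4237
  Dog, Ill: 90×195/354 = 49.5763
  Cat, Healthy: 154×159/354 = 69.1695
  Cat, Ill: 154×195/354 = 84.8305
  Other, Healthy: 110×159/354 = 49.4068
  Other, Ill: 110×195/354 = 60.5932
Contributions (O − E)²/E:
  (55 − 40.4237)²/40.4237 = 5.2560
  (35 − 49.5763)²/49.5763 = 4.2857
  (74 − 69.1695)²/69.1695 = 0.3373
  (80 − 84.8305)²/84.8305 = 0.2751
  (30 − 49.4068)²/49.4068 = 7.6229
  (80 − 60.5932)²/60.5932 = 6.2156
χ² = 5.2560 + 4.2857 + 0.3373 + 0.2751 + 7.6229 + 6.2156 = 23.993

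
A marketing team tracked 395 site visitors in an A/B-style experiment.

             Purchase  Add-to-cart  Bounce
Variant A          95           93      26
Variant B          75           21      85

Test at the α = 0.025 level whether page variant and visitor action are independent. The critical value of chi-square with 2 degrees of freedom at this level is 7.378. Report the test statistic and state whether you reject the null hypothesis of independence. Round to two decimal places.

76.97; reject H₀

Row totals: 214, 181. Column totals: 170, 114, 111. Grand total N = 395.
Expected counts (row total × column total / N):
  Variant A, Purchase: 214×170/395 = 92.101
  Variant A, Add-to-cart: 214×114/395 = 61.762
  Variant A, Bounce: 214×111/395 = 60.137
  Variant B, Purchase: 181×170/395 = 77.899
  Variant B, Add-to-cart: 181×114/395 = 52.238
  Variant B, Bounce: 181×111/395 = 50.863
Contributions (O − E)²/E:
  (95 − 92.101)²/92.101 = 0.0912
  (93 − 61.762)²/61.762 = 15.7996
  (26 − 60.137)²/60.137 = 19.3780
  (75 − 77.899)²/77.899 = 0.1079
  (21 − 52.238)²/52.238 = 18.6801
  (85 − 50.863)²/50.863 = 22.9112
χ² = 0.0912 + 15.7996 + 19.3780 + 0.1079 + 18.6801 + 22.9112 = 76.97
df = (2−1)(3−1) = 2. Since 76.97 > 7.378, reject the null hypothesis of independence at α = 0.025.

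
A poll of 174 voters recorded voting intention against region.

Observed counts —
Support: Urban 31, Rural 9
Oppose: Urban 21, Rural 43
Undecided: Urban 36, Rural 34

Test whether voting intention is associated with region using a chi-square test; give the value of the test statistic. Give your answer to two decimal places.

19.70

Row totals: 40, 64, 70. Column totals: 88, 86. Grand total N = 174.
Expected counts (row total × column total / N):
  Support, Urban: 40×88/174 = 20.230
  Support, Rural: 40×86/174 = 19.770
  Oppose, Urban: 64×88/174 = 32.368
  Oppose, Rural: 64×86/174 = 31.632
  Undecided, Urban: 70×88/174 = 35.402
  Undecided, Rural: 70×86/174 = 34.598
Contributions (O − E)²/E:
  (31 − 20.230)²/20.230 = 5.7337
  (9 − 19.770)²/19.770 = 5.8671
  (21 − 32.368)²/32.368 = 3.9926
  (43 − 31.632)²/31.632 = 4.0855
  (36 − 35.402)²/35.402 = 0.0101
  (34 − 34.598)²/34.598 = 0.0103
χ² = 5.7337 + 5.8671 + 3.9926 + 4.0855 + 0.0101 + 0.0103 = 19.70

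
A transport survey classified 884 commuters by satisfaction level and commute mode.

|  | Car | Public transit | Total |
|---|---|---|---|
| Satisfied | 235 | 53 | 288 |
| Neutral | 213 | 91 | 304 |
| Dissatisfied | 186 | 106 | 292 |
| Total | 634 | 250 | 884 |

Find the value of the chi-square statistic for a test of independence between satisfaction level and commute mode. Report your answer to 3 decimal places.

23.526

Grand total N = 884.
Expected counts (row total × column total / N):
  Satisfied, Car: 288×634/884 = 206.5520
  Satisfied, Public transit: 288×250/884 = 81.4480
  Neutral, Car: 304×634/884 = 218.0271
  Neutral, Public transit: 304×250/884 = 85.9729
  Dissatisfied, Car: 292×634/884 = 209.4208
  Dissatisfied, Public transit: 292×250/884 = 82.5792
Contributions (O − E)²/E:
  (235 − 206.5520)²/206.5520 = 3.9181
  (53 − 81.4480)²/81.4480 = 9.9363
  (213 − 218.0271)²/218.0271 = 0.1159
  (91 − 85.9729)²/85.9729 = 0.2940
  (186 − 209.4208)²/209.4208 = 2.6193
  (106 − 82.5792)²/82.5792 = 6.6425
χ² = 3.9181 + 9.9363 + 0.1159 + 0.2940 + 2.6193 + 6.6425 = 23.526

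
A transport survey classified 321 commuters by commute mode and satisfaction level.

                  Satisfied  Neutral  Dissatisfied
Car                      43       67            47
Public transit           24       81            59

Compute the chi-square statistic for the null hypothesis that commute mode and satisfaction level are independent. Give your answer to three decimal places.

Row totals: 157, 164. Column totals: 67, 148, 106. Grand total N = 321.
Expected counts (row total × column total / N):
  Car, Satisfied: 157×67/321 = 32.7695
  Car, Neutral: 157×148/321 = 72.3863
  Car, Dissatisfied: 157×106/321 = 51.8442
  Public transit, Satisfied: 164×67/321 = 34.2305
  Public transit, Neutral: 164×148/321 = 75.6137
  Public transit, Dissatisfied: 164×106/321 = 54.1558
Contributions (O − E)²/E:
  (43 − 32.7695)²/32.7695 = 3.1939
  (67 − 72.3863)²/72.3863 = 0.4008
  (47 − 51.8442)²/51.8442 = 0.4526
  (24 − 34.2305)²/34.2305 = 3.0576
  (81 − 75.6137)²/75.6137 = 0.3837
  (59 − 54.1558)²/54.1558 = 0.4333
χ² = 3.1939 + 0.4008 + 0.4526 + 3.0576 + 0.3837 + 0.4333 = 7.922

7.922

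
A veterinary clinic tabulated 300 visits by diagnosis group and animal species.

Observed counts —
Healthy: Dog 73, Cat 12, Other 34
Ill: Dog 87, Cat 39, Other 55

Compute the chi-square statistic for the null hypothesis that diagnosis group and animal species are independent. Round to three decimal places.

Row totals: 119, 181. Column totals: 160, 51, 89. Grand total N = 300.
Expected counts (row total × column total / N):
  Healthy, Dog: 119×160/300 = 63.4667
  Healthy, Cat: 119×51/300 = 20.2300
  Healthy, Other: 119×89/300 = 35.3033
  Ill, Dog: 181×160/300 = 96.5333
  Ill, Cat: 181×51/300 = 30.7700
  Ill, Other: 181×89/300 = 53.6967
Contributions (O − E)²/E:
  (73 − 63.4667)²/63.4667 = 1.4320
  (12 − 20.2300)²/20.2300 = 3.3481
  (34 − 35.3033)²/35.3033 = 0.0481
  (87 − 96.5333)²/96.5333 = 0.9415
  (39 − 30.7700)²/30.7700 = 2.2013
  (55 − 53.6967)²/53.6967 = 0.0316
χ² = 1.4320 + 3.3481 + 0.0481 + 0.9415 + 2.2013 + 0.0316 = 8.003

8.003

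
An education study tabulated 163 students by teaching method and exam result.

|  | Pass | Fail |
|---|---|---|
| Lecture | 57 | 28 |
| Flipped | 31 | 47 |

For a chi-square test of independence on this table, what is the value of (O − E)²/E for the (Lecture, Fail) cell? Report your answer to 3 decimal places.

Row total (Lecture) = 85; column total (Fail) = 75; N = 163.
Expected count E = 85 × 75 / 163 = 39.1104.
Contribution = (O − E)²/E = (28 − 39.1104)² / 39.1104 = 3.156.

3.156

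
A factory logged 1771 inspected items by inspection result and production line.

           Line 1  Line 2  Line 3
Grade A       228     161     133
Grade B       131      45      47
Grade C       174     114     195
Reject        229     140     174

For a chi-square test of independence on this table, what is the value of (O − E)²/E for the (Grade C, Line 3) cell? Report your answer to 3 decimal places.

13.689

Row total (Grade C) = 483; column total (Line 3) = 549; N = 1771.
Expected count E = 483 × 549 / 1771 = 149.7273.
Contribution = (O − E)²/E = (195 − 149.7273)² / 149.7273 = 13.689.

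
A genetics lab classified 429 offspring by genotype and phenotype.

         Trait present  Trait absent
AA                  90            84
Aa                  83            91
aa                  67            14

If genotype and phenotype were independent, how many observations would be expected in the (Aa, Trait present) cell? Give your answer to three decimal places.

Row total (Aa) = 174; column total (Trait present) = 240; grand total N = 429.
Expected count = (row total × column total) / N = 174 × 240 / 429 = 97.343.

97.343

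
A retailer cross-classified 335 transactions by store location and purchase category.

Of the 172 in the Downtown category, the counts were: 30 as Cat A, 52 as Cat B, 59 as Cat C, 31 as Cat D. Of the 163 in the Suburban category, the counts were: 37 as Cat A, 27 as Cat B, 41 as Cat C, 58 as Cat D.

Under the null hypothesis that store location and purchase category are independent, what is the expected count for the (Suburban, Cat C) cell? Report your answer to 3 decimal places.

Row total (Suburban) = 163; column total (Cat C) = 100; grand total N = 335.
Expected count = (row total × column total) / N = 163 × 100 / 335 = 48.657.

48.657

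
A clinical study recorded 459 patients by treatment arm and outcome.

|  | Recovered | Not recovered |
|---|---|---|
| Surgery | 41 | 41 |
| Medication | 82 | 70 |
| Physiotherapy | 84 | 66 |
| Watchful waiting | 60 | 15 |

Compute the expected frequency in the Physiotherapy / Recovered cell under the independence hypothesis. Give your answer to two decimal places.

Row total (Physiotherapy) = 150; column total (Recovered) = 267; grand total N = 459.
Expected count = (row total × column total) / N = 150 × 267 / 459 = 87.25.

87.25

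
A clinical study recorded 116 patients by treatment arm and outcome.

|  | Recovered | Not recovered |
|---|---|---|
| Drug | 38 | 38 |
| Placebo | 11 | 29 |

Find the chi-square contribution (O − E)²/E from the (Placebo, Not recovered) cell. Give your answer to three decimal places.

1.505

Row total (Placebo) = 40; column total (Not recovered) = 67; N = 116.
Expected count E = 40 × 67 / 116 = 23.1034.
Contribution = (O − E)²/E = (29 − 23.1034)² / 23.1034 = 1.505.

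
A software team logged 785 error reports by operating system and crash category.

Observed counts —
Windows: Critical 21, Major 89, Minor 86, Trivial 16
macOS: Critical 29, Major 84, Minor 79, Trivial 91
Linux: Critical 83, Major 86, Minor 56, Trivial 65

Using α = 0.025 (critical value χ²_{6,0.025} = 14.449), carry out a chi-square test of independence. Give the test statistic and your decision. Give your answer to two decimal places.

Row totals: 212, 283, 290. Column totals: 133, 259, 221, 172. Grand total N = 785.
Expected counts (row total × column total / N):
  Windows, Critical: 212×133/785 = 35.918
  Windows, Major: 212×259/785 = 69.946
  Windows, Minor: 212×221/785 = 59.684
  Windows, Trivial: 212×172/785 = 46.451
  macOS, Critical: 283×133/785 = 47.948
  macOS, Major: 283×259/785 = 93.372
  macOS, Minor: 283×221/785 = 79.673
  macOS, Trivial: 283×172/785 = 62.008
  Linux, Critical: 290×133/785 = 49.134
  Linux, Major: 290×259/785 = 95.682
  Linux, Minor: 290×221/785 = 81.643
  Linux, Trivial: 290×172/785 = 63.541
Contributions (O − E)²/E:
  (21 − 35.918)²/35.918 = 6.1960
  (89 − 69.946)²/69.946 = 5.1905
  (86 − 59.684)²/59.684 = 11.6033
  (16 − 46.451)²/46.451 = 19.9622
  (29 − 47.948)²/47.948 = 7.4878
  (84 − 93.372)²/93.372 = 0.9407
  (79 − 79.673)²/79.673 = 0.0057
  (91 − 62.008)²/62.008 = 13.5553
  (83 − 49.134)²/49.134 = 23.3424
  (86 − 95.682)²/95.682 = 0.9797
  (56 − 81.643)²/81.643 = 8.0541
  (65 − 63.541)²/63.541 = 0.0335
χ² = 6.1960 + 5.1905 + 11.6033 + 19.9622 + 7.4878 + 0.9407 + 0.0057 + 13.5553 + 23.3424 + 0.9797 + 8.0541 + 0.0335 = 97.35
df = (3−1)(4−1) = 6. Since 97.35 > 14.449, reject the null hypothesis of independence at α = 0.025.

97.35; reject H₀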